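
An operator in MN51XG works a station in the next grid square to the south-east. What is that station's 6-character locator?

Longitude subsquare x = 23; +1 → 24, wraps to 0 = a, carry into square.
Longitude square 5; +1 → 6.
Latitude subsquare g = 6; −1 → 5 = f.

MN61af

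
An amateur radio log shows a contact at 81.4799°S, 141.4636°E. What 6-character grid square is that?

QA08rm

Add 180° to longitude and 90° to latitude: 321.4636, 8.5201.
Field (20°×10°, letters A–R): 321.4636/20 → 16 → Q, 8.5201/10 → 0 → A; chars QA.
Square (2°×1°, digits 0–9): 1.4636/2 → 0, 8.5201/1 → 8; chars 08.
Subsquare (5′×2.5′, letters a–x): 1.4636/0.0833333 → 17 → r, 0.5201/0.0416667 → 12 → m; chars rm.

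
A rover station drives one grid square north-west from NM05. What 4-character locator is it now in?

MM96

Longitude square 0; −1 → -1, wraps to 9, carry into field.
Longitude field N = 13; −1 → 12 = M.
Latitude square 5; +1 → 6.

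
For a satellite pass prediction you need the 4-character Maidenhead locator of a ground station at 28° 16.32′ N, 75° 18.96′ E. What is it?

ML78

Shift to the Maidenhead origin (180°W, 90°S): lon 255.32, lat 118.27.
Field (20°×10°, letters A–R): lon ⌊255.32/20⌋ = 12 → M; lat ⌊118.27/10⌋ = 11 → L.
Square (2°×1°, digits 0–9): lon ⌊15.32/2⌋ = 7; lat ⌊8.27/1⌋ = 8.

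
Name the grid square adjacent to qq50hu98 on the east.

QQ50iu08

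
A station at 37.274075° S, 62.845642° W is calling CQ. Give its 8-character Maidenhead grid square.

Offset from 180°W / 90°S: lon 117.15436°, lat 52.72592°.
Field: lon ⌊117.15436/20⌋ = 5 → F; lat ⌊52.72592/10⌋ = 5 → F.
Square: lon ⌊17.15436/2⌋ = 8; lat ⌊2.72592/1⌋ = 2.
Subsquare: lon ⌊1.15436/0.0833333⌋ = 13 → n; lat ⌊0.72592/0.0416667⌋ = 17 → r.
Extended square: lon ⌊0.07102/0.00833333⌋ = 8; lat ⌊0.01759/0.00416667⌋ = 4.

FF82nr84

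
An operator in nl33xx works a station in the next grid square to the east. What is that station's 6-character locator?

NL43ax

Longitude subsquare x = 23; +1 → 24, wraps to 0 = a, carry into square.
Longitude square 3; +1 → 4.
The latitude characters are unchanged.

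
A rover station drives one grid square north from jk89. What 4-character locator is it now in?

JL80

Latitude square 9; +1 → 10, wraps to 0, carry into field.
Latitude field K = 10; +1 → 11 = L.
The longitude characters are unchanged.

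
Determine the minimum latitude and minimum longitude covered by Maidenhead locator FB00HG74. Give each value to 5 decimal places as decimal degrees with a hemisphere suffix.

79.73333° S, 79.35833° W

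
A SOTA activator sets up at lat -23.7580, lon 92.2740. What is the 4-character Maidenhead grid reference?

NG66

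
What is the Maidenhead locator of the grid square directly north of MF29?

Latitude square 9; +1 → 10, wraps to 0, carry into field.
Latitude field F = 5; +1 → 6 = G.
The longitude characters are unchanged.

MG20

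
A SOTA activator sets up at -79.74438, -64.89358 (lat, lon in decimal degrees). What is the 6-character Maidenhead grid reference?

Add 180° to longitude and 90° to latitude: 115.1064, 10.2556.
Field (20°×10°, letters A–R): lon ⌊115.1064/20⌋ = 5 → F; lat ⌊10.2556/10⌋ = 1 → B.
Square (2°×1°, digits 0–9): lon ⌊15.1064/2⌋ = 7; lat ⌊0.2556/1⌋ = 0.
Subsquare (5′×2.5′, letters a–x): lon ⌊1.1064/0.0833333⌋ = 13 → n; lat ⌊0.2556/0.0416667⌋ = 6 → g.

FB70ng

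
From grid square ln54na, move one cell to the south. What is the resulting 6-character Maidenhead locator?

LN53nx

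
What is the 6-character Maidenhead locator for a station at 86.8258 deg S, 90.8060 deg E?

Shift to the Maidenhead origin (180°W, 90°S): lon 270.8060, lat 3.1742.
Field: 270.8060/20 → 13 → N, 3.1742/10 → 0 → A; chars NA.
Square: 10.8060/2 → 5, 3.1742/1 → 3; chars 53.
Subsquare: 0.8060/0.0833333 → 9 → j, 0.1742/0.0416667 → 4 → e; chars je.

NA53je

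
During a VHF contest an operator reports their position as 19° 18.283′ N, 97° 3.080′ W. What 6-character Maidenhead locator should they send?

Offset from 180°W / 90°S: lon 82.9487°, lat 109.3047°.
Field: lon ⌊82.9487/20⌋ = 4 → E; lat ⌊109.3047/10⌋ = 10 → K.
Square: lon ⌊2.9487/2⌋ = 1; lat ⌊9.3047/1⌋ = 9.
Subsquare: lon ⌊0.9487/0.0833333⌋ = 11 → l; lat ⌊0.3047/0.0416667⌋ = 7 → h.

EK19lh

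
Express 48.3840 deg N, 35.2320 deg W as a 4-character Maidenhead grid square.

HN28

Offset from 180°W / 90°S: lon 144.77°, lat 138.38°.
Field: 144.77/20 → 7 → H, 138.38/10 → 13 → N; chars HN.
Square: 4.77/2 → 2, 8.38/1 → 8; chars 28.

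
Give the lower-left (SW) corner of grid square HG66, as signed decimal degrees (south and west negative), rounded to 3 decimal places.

-24.000, -28.000

Field H=7, G=6: +7·20° lon, +6·10° lat → SW at lon -40°, lat -30°.
Square 6, 6: +6·2° lon, +6·1° lat → SW at lon -28°, lat -24°.
latitude -24.000, longitude -28.000.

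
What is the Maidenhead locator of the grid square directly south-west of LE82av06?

LE72xv95

Longitude extended square 0; −1 → -1, wraps to 9, carry into subsquare.
Longitude subsquare a = 0; −1 → -1, wraps to 23 = x, carry into square.
Longitude square 8; −1 → 7.
Latitude extended square 6; −1 → 5.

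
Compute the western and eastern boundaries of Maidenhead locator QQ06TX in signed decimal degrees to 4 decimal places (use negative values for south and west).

141.5833, 141.6667

Field Q=16, Q=16: +16·20° lon, +16·10° lat → SW at lon 140°, lat 70°.
Square 0, 6: +0·2° lon, +6·1° lat → SW at lon 140°, lat 76°.
Subsquare t=19, x=23: +19·0.0833333° lon, +23·0.0416667° lat → SW at lon 141.583°, lat 76.9583°.
Cell spans 0.0833333° lon × 0.0416667° lat.
west 141.5833, east 141.6667.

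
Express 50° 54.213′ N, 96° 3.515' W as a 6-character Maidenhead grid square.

Add 180° to longitude and 90° to latitude: 83.9414, 140.9035.
Field (20°×10°, letters A–R): 83.9414/20 → 4 → E, 140.9035/10 → 14 → O; chars EO.
Square (2°×1°, digits 0–9): 3.9414/2 → 1, 0.9035/1 → 0; chars 10.
Subsquare (5′×2.5′, letters a–x): 1.9414/0.0833333 → 23 → x, 0.9035/0.0416667 → 21 → v; chars xv.

EO10xv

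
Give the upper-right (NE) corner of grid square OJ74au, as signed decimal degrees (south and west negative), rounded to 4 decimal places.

4.8750, 114.0833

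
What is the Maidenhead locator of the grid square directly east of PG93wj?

PG93xj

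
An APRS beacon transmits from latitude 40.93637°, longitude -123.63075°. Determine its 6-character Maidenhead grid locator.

CN80ew

Add 180° to longitude and 90° to latitude: 56.3692, 130.9364.
Field (20°×10°, letters A–R): 56.3692/20 → 2 → C, 130.9364/10 → 13 → N; chars CN.
Square (2°×1°, digits 0–9): 16.3692/2 → 8, 0.9364/1 → 0; chars 80.
Subsquare (5′×2.5′, letters a–x): 0.3692/0.0833333 → 4 → e, 0.9364/0.0416667 → 22 → w; chars ew.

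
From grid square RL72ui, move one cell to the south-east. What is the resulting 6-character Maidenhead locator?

RL72vh

Longitude subsquare u = 20; +1 → 21 = v.
Latitude subsquare i = 8; −1 → 7 = h.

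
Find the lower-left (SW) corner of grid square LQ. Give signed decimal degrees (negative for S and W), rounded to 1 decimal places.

70.0, 40.0

Field L=11, Q=16: +11·20° lon, +16·10° lat → SW at lon 40°, lat 70°.
latitude 70.0, longitude 40.0.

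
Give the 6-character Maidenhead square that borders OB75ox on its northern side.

OB76oa

Latitude subsquare x = 23; +1 → 24, wraps to 0 = a, carry into square.
Latitude square 5; +1 → 6.
The longitude characters are unchanged.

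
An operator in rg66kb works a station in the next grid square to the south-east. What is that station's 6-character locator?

RG66la

Longitude subsquare k = 10; +1 → 11 = l.
Latitude subsquare b = 1; −1 → 0 = a.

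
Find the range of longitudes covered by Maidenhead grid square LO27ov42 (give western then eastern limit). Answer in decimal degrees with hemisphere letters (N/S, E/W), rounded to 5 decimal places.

45.20000° E, 45.20833° E

Field L=11, O=14: +11·20° lon, +14·10° lat → SW at lon 40°, lat 50°.
Square 2, 7: +2·2° lon, +7·1° lat → SW at lon 44°, lat 57°.
Subsquare o=14, v=21: +14·0.0833333° lon, +21·0.0416667° lat → SW at lon 45.1667°, lat 57.875°.
Extended square 4, 2: +4·0.00833333° lon, +2·0.00416667° lat → SW at lon 45.2°, lat 57.8833°.
Cell spans 0.00833333° lon × 0.00416667° lat.
west 45.20000° E, east 45.20833° E.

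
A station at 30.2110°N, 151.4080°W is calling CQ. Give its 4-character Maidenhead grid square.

BM40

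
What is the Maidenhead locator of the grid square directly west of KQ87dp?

KQ87cp

Longitude subsquare d = 3; −1 → 2 = c.
The latitude characters are unchanged.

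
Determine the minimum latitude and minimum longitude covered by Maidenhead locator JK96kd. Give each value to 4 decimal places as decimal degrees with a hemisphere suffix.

Field J=9, K=10: +9·20° lon, +10·10° lat → SW at lon 0°, lat 10°.
Square 9, 6: +9·2° lon, +6·1° lat → SW at lon 18°, lat 16°.
Subsquare k=10, d=3: +10·0.0833333° lon, +3·0.0416667° lat → SW at lon 18.8333°, lat 16.125°.
latitude 16.1250° N, longitude 18.8333° E.

16.1250° N, 18.8333° E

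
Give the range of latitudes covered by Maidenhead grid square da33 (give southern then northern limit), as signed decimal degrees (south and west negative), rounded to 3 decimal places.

Field D=3, A=0: +3·20° lon, +0·10° lat → SW at lon -120°, lat -90°.
Square 3, 3: +3·2° lon, +3·1° lat → SW at lon -114°, lat -87°.
Cell spans 2° lon × 1° lat.
south -87.000, north -86.000.

-87.000, -86.000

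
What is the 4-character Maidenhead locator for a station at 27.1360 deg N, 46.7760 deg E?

LL37

Add 180° to longitude and 90° to latitude: 226.78, 117.14.
Field: 226.78/20 → 11 → L, 117.14/10 → 11 → L; chars LL.
Square: 6.78/2 → 3, 7.14/1 → 7; chars 37.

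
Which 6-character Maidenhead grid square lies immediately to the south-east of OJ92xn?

Longitude subsquare x = 23; +1 → 24, wraps to 0 = a, carry into square.
Longitude square 9; +1 → 10, wraps to 0, carry into field.
Longitude field O = 14; +1 → 15 = P.
Latitude subsquare n = 13; −1 → 12 = m.

PJ02am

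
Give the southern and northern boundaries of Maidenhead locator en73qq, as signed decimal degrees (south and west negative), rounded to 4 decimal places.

Field E=4, N=13: +4·20° lon, +13·10° lat → SW at lon -100°, lat 40°.
Square 7, 3: +7·2° lon, +3·1° lat → SW at lon -86°, lat 43°.
Subsquare q=16, q=16: +16·0.0833333° lon, +16·0.0416667° lat → SW at lon -84.6667°, lat 43.6667°.
Cell spans 0.0833333° lon × 0.0416667° lat.
south 43.6667, north 43.7083.

43.6667, 43.7083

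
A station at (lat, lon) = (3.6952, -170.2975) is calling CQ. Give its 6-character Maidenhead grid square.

AJ43uq

Add 180° to longitude and 90° to latitude: 9.7025, 93.6952.
Field: 9.7025/20 → 0 → A, 93.6952/10 → 9 → J; chars AJ.
Square: 9.7025/2 → 4, 3.6952/1 → 3; chars 43.
Subsquare: 1.7025/0.0833333 → 20 → u, 0.6952/0.0416667 → 16 → q; chars uq.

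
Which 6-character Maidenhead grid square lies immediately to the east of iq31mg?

IQ31ng

Longitude subsquare m = 12; +1 → 13 = n.
The latitude characters are unchanged.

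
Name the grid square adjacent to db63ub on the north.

DB63uc

Latitude subsquare b = 1; +1 → 2 = c.
The longitude characters are unchanged.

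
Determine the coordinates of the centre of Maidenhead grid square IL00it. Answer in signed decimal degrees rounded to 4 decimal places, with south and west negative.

20.8125, -19.2917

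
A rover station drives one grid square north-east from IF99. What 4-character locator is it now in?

Longitude square 9; +1 → 10, wraps to 0, carry into field.
Longitude field I = 8; +1 → 9 = J.
Latitude square 9; +1 → 10, wraps to 0, carry into field.
Latitude field F = 5; +1 → 6 = G.

JG00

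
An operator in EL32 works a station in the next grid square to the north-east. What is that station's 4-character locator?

EL43

Longitude square 3; +1 → 4.
Latitude square 2; +1 → 3.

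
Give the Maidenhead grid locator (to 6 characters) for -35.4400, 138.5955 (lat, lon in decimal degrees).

Shift to the Maidenhead origin (180°W, 90°S): lon 318.5955, lat 54.5600.
Field: 318.5955/20 → 15 → P, 54.5600/10 → 5 → F; chars PF.
Square: 18.5955/2 → 9, 4.5600/1 → 4; chars 94.
Subsquare: 0.5955/0.0833333 → 7 → h, 0.5600/0.0416667 → 13 → n; chars hn.

PF94hn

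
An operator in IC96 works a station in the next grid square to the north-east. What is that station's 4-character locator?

Longitude square 9; +1 → 10, wraps to 0, carry into field.
Longitude field I = 8; +1 → 9 = J.
Latitude square 6; +1 → 7.

JC07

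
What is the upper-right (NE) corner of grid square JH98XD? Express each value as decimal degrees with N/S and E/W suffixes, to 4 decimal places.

11.8333° S, 20.0000° E

Field J=9, H=7: +9·20° lon, +7·10° lat → SW at lon 0°, lat -20°.
Square 9, 8: +9·2° lon, +8·1° lat → SW at lon 18°, lat -12°.
Subsquare x=23, d=3: +23·0.0833333° lon, +3·0.0416667° lat → SW at lon 19.9167°, lat -11.875°.
Cell spans 0.0833333° lon × 0.0416667° lat. NE corner is SW corner plus one full cell.
latitude 11.8333° S, longitude 20.0000° E.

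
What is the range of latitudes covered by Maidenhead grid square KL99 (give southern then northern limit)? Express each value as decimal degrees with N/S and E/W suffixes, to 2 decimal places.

29.00° N, 30.00° N

Field K=10, L=11: +10·20° lon, +11·10° lat → SW at lon 20°, lat 20°.
Square 9, 9: +9·2° lon, +9·1° lat → SW at lon 38°, lat 29°.
Cell spans 2° lon × 1° lat.
south 29.00° N, north 30.00° N.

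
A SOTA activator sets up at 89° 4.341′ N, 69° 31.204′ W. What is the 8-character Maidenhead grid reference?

FR59fb77

Add 180° to longitude and 90° to latitude: 110.47993, 179.07235.
Field: lon ⌊110.47993/20⌋ = 5 → F; lat ⌊179.07235/10⌋ = 17 → R.
Square: lon ⌊10.47993/2⌋ = 5; lat ⌊9.07235/1⌋ = 9.
Subsquare: lon ⌊0.47993/0.0833333⌋ = 5 → f; lat ⌊0.07235/0.0416667⌋ = 1 → b.
Extended square: lon ⌊0.06327/0.00833333⌋ = 7; lat ⌊0.03068/0.00416667⌋ = 7.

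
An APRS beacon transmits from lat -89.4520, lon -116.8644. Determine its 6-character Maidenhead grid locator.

DA10nn

Offset from 180°W / 90°S: lon 63.1356°, lat 0.5480°.
Field: lon ⌊63.1356/20⌋ = 3 → D; lat ⌊0.5480/10⌋ = 0 → A.
Square: lon ⌊3.1356/2⌋ = 1; lat ⌊0.5480/1⌋ = 0.
Subsquare: lon ⌊1.1356/0.0833333⌋ = 13 → n; lat ⌊0.5480/0.0416667⌋ = 13 → n.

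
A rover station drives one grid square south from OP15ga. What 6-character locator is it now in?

OP14gx

Latitude subsquare a = 0; −1 → -1, wraps to 23 = x, carry into square.
Latitude square 5; −1 → 4.
The longitude characters are unchanged.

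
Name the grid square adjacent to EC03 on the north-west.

DC94

Longitude square 0; −1 → -1, wraps to 9, carry into field.
Longitude field E = 4; −1 → 3 = D.
Latitude square 3; +1 → 4.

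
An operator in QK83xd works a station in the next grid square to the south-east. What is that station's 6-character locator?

QK93ac

Longitude subsquare x = 23; +1 → 24, wraps to 0 = a, carry into square.
Longitude square 8; +1 → 9.
Latitude subsquare d = 3; −1 → 2 = c.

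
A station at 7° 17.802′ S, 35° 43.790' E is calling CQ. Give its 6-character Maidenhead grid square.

Offset from 180°W / 90°S: lon 215.7298°, lat 82.7033°.
Field (20°×10°, letters A–R): 215.7298/20 → 10 → K, 82.7033/10 → 8 → I; chars KI.
Square (2°×1°, digits 0–9): 15.7298/2 → 7, 2.7033/1 → 2; chars 72.
Subsquare (5′×2.5′, letters a–x): 1.7298/0.0833333 → 20 → u, 0.7033/0.0416667 → 16 → q; chars uq.

KI72uq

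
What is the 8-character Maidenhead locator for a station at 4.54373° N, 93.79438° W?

EJ34cn40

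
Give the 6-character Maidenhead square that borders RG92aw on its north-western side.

RG82xx

Longitude subsquare a = 0; −1 → -1, wraps to 23 = x, carry into square.
Longitude square 9; −1 → 8.
Latitude subsquare w = 22; +1 → 23 = x.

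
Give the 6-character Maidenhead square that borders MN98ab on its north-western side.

MN88xc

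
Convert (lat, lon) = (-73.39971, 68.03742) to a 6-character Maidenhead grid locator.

Offset from 180°W / 90°S: lon 248.0374°, lat 16.6003°.
Field (20°×10°, letters A–R): lon ⌊248.0374/20⌋ = 12 → M; lat ⌊16.6003/10⌋ = 1 → B.
Square (2°×1°, digits 0–9): lon ⌊8.0374/2⌋ = 4; lat ⌊6.6003/1⌋ = 6.
Subsquare (5′×2.5′, letters a–x): lon ⌊0.0374/0.0833333⌋ = 0 → a; lat ⌊0.6003/0.0416667⌋ = 14 → o.

MB46ao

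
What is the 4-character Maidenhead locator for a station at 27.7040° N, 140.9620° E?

QL07

Offset from 180°W / 90°S: lon 320.96°, lat 117.70°.
Field: lon ⌊320.96/20⌋ = 16 → Q; lat ⌊117.70/10⌋ = 11 → L.
Square: lon ⌊0.96/2⌋ = 0; lat ⌊7.70/1⌋ = 7.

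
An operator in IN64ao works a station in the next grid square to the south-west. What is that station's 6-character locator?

Longitude subsquare a = 0; −1 → -1, wraps to 23 = x, carry into square.
Longitude square 6; −1 → 5.
Latitude subsquare o = 14; −1 → 13 = n.

IN54xn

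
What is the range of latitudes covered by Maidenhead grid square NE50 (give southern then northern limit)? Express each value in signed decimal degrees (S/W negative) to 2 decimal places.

Field N=13, E=4: +13·20° lon, +4·10° lat → SW at lon 80°, lat -50°.
Square 5, 0: +5·2° lon, +0·1° lat → SW at lon 90°, lat -50°.
Cell spans 2° lon × 1° lat.
south -50.00, north -49.00.

-50.00, -49.00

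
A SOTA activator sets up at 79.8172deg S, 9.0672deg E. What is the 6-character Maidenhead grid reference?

Shift to the Maidenhead origin (180°W, 90°S): lon 189.0672, lat 10.1828.
Field: lon ⌊189.0672/20⌋ = 9 → J; lat ⌊10.1828/10⌋ = 1 → B.
Square: lon ⌊9.0672/2⌋ = 4; lat ⌊0.1828/1⌋ = 0.
Subsquare: lon ⌊1.0672/0.0833333⌋ = 12 → m; lat ⌊0.1828/0.0416667⌋ = 4 → e.

JB40me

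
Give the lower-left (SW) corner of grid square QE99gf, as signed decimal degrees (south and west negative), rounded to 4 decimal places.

-40.7917, 158.5000

Field Q=16, E=4: +16·20° lon, +4·10° lat → SW at lon 140°, lat -50°.
Square 9, 9: +9·2° lon, +9·1° lat → SW at lon 158°, lat -41°.
Subsquare g=6, f=5: +6·0.0833333° lon, +5·0.0416667° lat → SW at lon 158.5°, lat -40.7917°.
latitude -40.7917, longitude 158.5000.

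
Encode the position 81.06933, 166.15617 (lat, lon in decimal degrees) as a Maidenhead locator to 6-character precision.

Shift to the Maidenhead origin (180°W, 90°S): lon 346.1562, lat 171.0693.
Field: lon ⌊346.1562/20⌋ = 17 → R; lat ⌊171.0693/10⌋ = 17 → R.
Square: lon ⌊6.1562/2⌋ = 3; lat ⌊1.0693/1⌋ = 1.
Subsquare: lon ⌊0.1562/0.0833333⌋ = 1 → b; lat ⌊0.0693/0.0416667⌋ = 1 → b.

RR31bb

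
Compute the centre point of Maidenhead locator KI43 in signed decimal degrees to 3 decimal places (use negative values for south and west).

Field K=10, I=8: +10·20° lon, +8·10° lat → SW at lon 20°, lat -10°.
Square 4, 3: +4·2° lon, +3·1° lat → SW at lon 28°, lat -7°.
Cell spans 2° lon × 1° lat. Centre is SW corner plus half of each.
latitude -6.500, longitude 29.000.

-6.500, 29.000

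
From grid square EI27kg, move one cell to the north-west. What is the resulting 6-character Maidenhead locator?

Longitude subsquare k = 10; −1 → 9 = j.
Latitude subsquare g = 6; +1 → 7 = h.

EI27jh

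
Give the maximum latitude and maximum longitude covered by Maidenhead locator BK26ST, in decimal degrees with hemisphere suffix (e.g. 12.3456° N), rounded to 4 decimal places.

Field B=1, K=10: +1·20° lon, +10·10° lat → SW at lon -160°, lat 10°.
Square 2, 6: +2·2° lon, +6·1° lat → SW at lon -156°, lat 16°.
Subsquare s=18, t=19: +18·0.0833333° lon, +19·0.0416667° lat → SW at lon -154.5°, lat 16.7917°.
Cell spans 0.0833333° lon × 0.0416667° lat. NE corner is SW corner plus one full cell.
latitude 16.8333° N, longitude 154.4167° W.

16.8333° N, 154.4167° W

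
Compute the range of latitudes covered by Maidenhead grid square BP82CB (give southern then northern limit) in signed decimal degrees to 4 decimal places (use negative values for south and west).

Field B=1, P=15: +1·20° lon, +15·10° lat → SW at lon -160°, lat 60°.
Square 8, 2: +8·2° lon, +2·1° lat → SW at lon -144°, lat 62°.
Subsquare c=2, b=1: +2·0.0833333° lon, +1·0.0416667° lat → SW at lon -143.833°, lat 62.0417°.
Cell spans 0.0833333° lon × 0.0416667° lat.
south 62.0417, north 62.0833.

62.0417, 62.0833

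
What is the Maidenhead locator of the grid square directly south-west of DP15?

Longitude square 1; −1 → 0.
Latitude square 5; −1 → 4.

DP04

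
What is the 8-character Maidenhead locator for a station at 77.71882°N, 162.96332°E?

Offset from 180°W / 90°S: lon 342.96332°, lat 167.71882°.
Field: 342.96332/20 → 17 → R, 167.71882/10 → 16 → Q; chars RQ.
Square: 2.96332/2 → 1, 7.71882/1 → 7; chars 17.
Subsquare: 0.96332/0.0833333 → 11 → l, 0.71882/0.0416667 → 17 → r; chars lr.
Extended square: 0.04665/0.00833333 → 5, 0.01049/0.00416667 → 2; chars 52.

RQ17lr52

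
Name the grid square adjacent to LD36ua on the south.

Latitude subsquare a = 0; −1 → -1, wraps to 23 = x, carry into square.
Latitude square 6; −1 → 5.
The longitude characters are unchanged.

LD35ux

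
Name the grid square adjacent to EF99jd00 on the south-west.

EF99ic99

Longitude extended square 0; −1 → -1, wraps to 9, carry into subsquare.
Longitude subsquare j = 9; −1 → 8 = i.
Latitude extended square 0; −1 → -1, wraps to 9, carry into subsquare.
Latitude subsquare d = 3; −1 → 2 = c.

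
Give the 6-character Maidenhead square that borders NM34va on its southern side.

Latitude subsquare a = 0; −1 → -1, wraps to 23 = x, carry into square.
Latitude square 4; −1 → 3.
The longitude characters are unchanged.

NM33vx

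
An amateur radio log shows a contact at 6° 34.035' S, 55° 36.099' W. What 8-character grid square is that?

GI23ek73

Shift to the Maidenhead origin (180°W, 90°S): lon 124.39835, lat 83.43275.
Field: 124.39835/20 → 6 → G, 83.43275/10 → 8 → I; chars GI.
Square: 4.39835/2 → 2, 3.43275/1 → 3; chars 23.
Subsquare: 0.39835/0.0833333 → 4 → e, 0.43275/0.0416667 → 10 → k; chars ek.
Extended square: 0.06502/0.00833333 → 7, 0.01608/0.00416667 → 3; chars 73.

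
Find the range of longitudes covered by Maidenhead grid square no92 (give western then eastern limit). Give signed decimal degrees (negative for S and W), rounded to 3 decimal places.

98.000, 100.000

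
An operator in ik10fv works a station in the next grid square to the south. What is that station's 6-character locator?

Latitude subsquare v = 21; −1 → 20 = u.
The longitude characters are unchanged.

IK10fu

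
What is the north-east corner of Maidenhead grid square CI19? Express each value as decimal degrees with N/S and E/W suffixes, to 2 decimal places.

Field C=2, I=8: +2·20° lon, +8·10° lat → SW at lon -140°, lat -10°.
Square 1, 9: +1·2° lon, +9·1° lat → SW at lon -138°, lat -1°.
Cell spans 2° lon × 1° lat. NE corner is SW corner plus one full cell.
latitude 0.00° N, longitude 136.00° W.

0.00° N, 136.00° W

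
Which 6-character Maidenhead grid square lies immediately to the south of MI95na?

MI94nx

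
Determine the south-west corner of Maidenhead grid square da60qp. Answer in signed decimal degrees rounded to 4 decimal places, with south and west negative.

Field D=3, A=0: +3·20° lon, +0·10° lat → SW at lon -120°, lat -90°.
Square 6, 0: +6·2° lon, +0·1° lat → SW at lon -108°, lat -90°.
Subsquare q=16, p=15: +16·0.0833333° lon, +15·0.0416667° lat → SW at lon -106.667°, lat -89.375°.
latitude -89.3750, longitude -106.6667.

-89.3750, -106.6667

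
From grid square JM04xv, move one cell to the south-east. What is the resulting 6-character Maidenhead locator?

JM14au

Longitude subsquare x = 23; +1 → 24, wraps to 0 = a, carry into square.
Longitude square 0; +1 → 1.
Latitude subsquare v = 21; −1 → 20 = u.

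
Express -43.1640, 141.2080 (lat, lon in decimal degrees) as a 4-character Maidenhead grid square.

QE06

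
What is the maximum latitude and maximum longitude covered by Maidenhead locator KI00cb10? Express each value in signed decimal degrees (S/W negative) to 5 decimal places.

-9.95417, 20.18333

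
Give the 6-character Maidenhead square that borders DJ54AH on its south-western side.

Longitude subsquare a = 0; −1 → -1, wraps to 23 = x, carry into square.
Longitude square 5; −1 → 4.
Latitude subsquare h = 7; −1 → 6 = g.

DJ44xg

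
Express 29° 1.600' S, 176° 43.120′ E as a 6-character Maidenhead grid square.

Add 180° to longitude and 90° to latitude: 356.7187, 60.9733.
Field: lon ⌊356.7187/20⌋ = 17 → R; lat ⌊60.9733/10⌋ = 6 → G.
Square: lon ⌊16.7187/2⌋ = 8; lat ⌊0.9733/1⌋ = 0.
Subsquare: lon ⌊0.7187/0.0833333⌋ = 8 → i; lat ⌊0.9733/0.0416667⌋ = 23 → x.

RG80ix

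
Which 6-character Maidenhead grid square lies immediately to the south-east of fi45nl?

FI45ok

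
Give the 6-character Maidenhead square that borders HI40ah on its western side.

HI30xh

Longitude subsquare a = 0; −1 → -1, wraps to 23 = x, carry into square.
Longitude square 4; −1 → 3.
The latitude characters are unchanged.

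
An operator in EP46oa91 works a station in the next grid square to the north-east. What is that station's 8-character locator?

EP46pa02

Longitude extended square 9; +1 → 10, wraps to 0, carry into subsquare.
Longitude subsquare o = 14; +1 → 15 = p.
Latitude extended square 1; +1 → 2.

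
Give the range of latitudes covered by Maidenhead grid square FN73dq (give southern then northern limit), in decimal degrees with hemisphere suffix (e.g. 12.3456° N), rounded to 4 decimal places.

Field F=5, N=13: +5·20° lon, +13·10° lat → SW at lon -80°, lat 40°.
Square 7, 3: +7·2° lon, +3·1° lat → SW at lon -66°, lat 43°.
Subsquare d=3, q=16: +3·0.0833333° lon, +16·0.0416667° lat → SW at lon -65.75°, lat 43.6667°.
Cell spans 0.0833333° lon × 0.0416667° lat.
south 43.6667° N, north 43.7083° N.

43.6667° N, 43.7083° N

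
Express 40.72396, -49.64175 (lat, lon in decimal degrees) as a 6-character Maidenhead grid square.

GN50er

Offset from 180°W / 90°S: lon 130.3582°, lat 130.7240°.
Field: 130.3582/20 → 6 → G, 130.7240/10 → 13 → N; chars GN.
Square: 10.3582/2 → 5, 0.7240/1 → 0; chars 50.
Subsquare: 0.3582/0.0833333 → 4 → e, 0.7240/0.0416667 → 17 → r; chars er.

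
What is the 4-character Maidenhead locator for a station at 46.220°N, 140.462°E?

QN06

Shift to the Maidenhead origin (180°W, 90°S): lon 320.46, lat 136.22.
Field: lon ⌊320.46/20⌋ = 16 → Q; lat ⌊136.22/10⌋ = 13 → N.
Square: lon ⌊0.46/2⌋ = 0; lat ⌊6.22/1⌋ = 6.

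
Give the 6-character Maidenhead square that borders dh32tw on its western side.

Longitude subsquare t = 19; −1 → 18 = s.
The latitude characters are unchanged.

DH32sw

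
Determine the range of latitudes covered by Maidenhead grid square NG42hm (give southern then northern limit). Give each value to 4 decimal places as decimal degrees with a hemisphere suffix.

Field N=13, G=6: +13·20° lon, +6·10° lat → SW at lon 80°, lat -30°.
Square 4, 2: +4·2° lon, +2·1° lat → SW at lon 88°, lat -28°.
Subsquare h=7, m=12: +7·0.0833333° lon, +12·0.0416667° lat → SW at lon 88.5833°, lat -27.5°.
Cell spans 0.0833333° lon × 0.0416667° lat.
south 27.5000° S, north 27.4583° S.

27.5000° S, 27.4583° S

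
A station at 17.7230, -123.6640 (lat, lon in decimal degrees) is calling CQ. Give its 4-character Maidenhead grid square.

CK87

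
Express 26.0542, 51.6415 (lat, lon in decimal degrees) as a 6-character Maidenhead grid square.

LL56tb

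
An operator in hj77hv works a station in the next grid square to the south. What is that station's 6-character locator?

HJ77hu

Latitude subsquare v = 21; −1 → 20 = u.
The longitude characters are unchanged.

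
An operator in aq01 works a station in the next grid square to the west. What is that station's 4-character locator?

RQ91

Longitude square 0; −1 → -1, wraps to 9, carry into field.
Longitude field A = 0; −1 → -1, wraps to 17 = R, wrapping around the antimeridian.
The latitude characters are unchanged.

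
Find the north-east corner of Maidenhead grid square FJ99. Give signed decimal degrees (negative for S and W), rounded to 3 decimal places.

10.000, -60.000

Field F=5, J=9: +5·20° lon, +9·10° lat → SW at lon -80°, lat 0°.
Square 9, 9: +9·2° lon, +9·1° lat → SW at lon -62°, lat 9°.
Cell spans 2° lon × 1° lat. NE corner is SW corner plus one full cell.
latitude 10.000, longitude -60.000.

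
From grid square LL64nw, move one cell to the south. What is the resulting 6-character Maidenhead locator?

LL64nv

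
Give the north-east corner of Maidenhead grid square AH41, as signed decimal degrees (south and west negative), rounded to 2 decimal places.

Field A=0, H=7: +0·20° lon, +7·10° lat → SW at lon -180°, lat -20°.
Square 4, 1: +4·2° lon, +1·1° lat → SW at lon -172°, lat -19°.
Cell spans 2° lon × 1° lat. NE corner is SW corner plus one full cell.
latitude -18.00, longitude -170.00.

-18.00, -170.00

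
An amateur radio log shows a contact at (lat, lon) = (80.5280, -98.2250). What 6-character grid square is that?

ER00vm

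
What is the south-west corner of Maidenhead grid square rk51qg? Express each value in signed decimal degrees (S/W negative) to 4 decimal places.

Field R=17, K=10: +17·20° lon, +10·10° lat → SW at lon 160°, lat 10°.
Square 5, 1: +5·2° lon, +1·1° lat → SW at lon 170°, lat 11°.
Subsquare q=16, g=6: +16·0.0833333° lon, +6·0.0416667° lat → SW at lon 171.333°, lat 11.25°.
latitude 11.2500, longitude 171.3333.

11.2500, 171.3333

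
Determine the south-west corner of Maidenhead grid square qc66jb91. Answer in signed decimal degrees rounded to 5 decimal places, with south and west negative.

Field Q=16, C=2: +16·20° lon, +2·10° lat → SW at lon 140°, lat -70°.
Square 6, 6: +6·2° lon, +6·1° lat → SW at lon 152°, lat -64°.
Subsquare j=9, b=1: +9·0.0833333° lon, +1·0.0416667° lat → SW at lon 152.75°, lat -63.9583°.
Extended square 9, 1: +9·0.00833333° lon, +1·0.00416667° lat → SW at lon 152.825°, lat -63.9542°.
latitude -63.95417, longitude 152.82500.

-63.95417, 152.82500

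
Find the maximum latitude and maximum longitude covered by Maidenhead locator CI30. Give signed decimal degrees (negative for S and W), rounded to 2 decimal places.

-9.00, -132.00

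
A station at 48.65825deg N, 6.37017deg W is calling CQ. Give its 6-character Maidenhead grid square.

Offset from 180°W / 90°S: lon 173.6298°, lat 138.6583°.
Field (20°×10°, letters A–R): 173.6298/20 → 8 → I, 138.6583/10 → 13 → N; chars IN.
Square (2°×1°, digits 0–9): 13.6298/2 → 6, 8.6583/1 → 8; chars 68.
Subsquare (5′×2.5′, letters a–x): 1.6298/0.0833333 → 19 → t, 0.6583/0.0416667 → 15 → p; chars tp.

IN68tp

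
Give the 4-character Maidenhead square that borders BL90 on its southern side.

Latitude square 0; −1 → -1, wraps to 9, carry into field.
Latitude field L = 11; −1 → 10 = K.
The longitude characters are unchanged.

BK99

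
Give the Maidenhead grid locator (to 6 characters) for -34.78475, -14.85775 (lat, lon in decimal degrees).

Offset from 180°W / 90°S: lon 165.1422°, lat 55.2152°.
Field: 165.1422/20 → 8 → I, 55.2152/10 → 5 → F; chars IF.
Square: 5.1422/2 → 2, 5.2152/1 → 5; chars 25.
Subsquare: 1.1422/0.0833333 → 13 → n, 0.2152/0.0416667 → 5 → f; chars nf.

IF25nf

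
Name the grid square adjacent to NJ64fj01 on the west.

Longitude extended square 0; −1 → -1, wraps to 9, carry into subsquare.
Longitude subsquare f = 5; −1 → 4 = e.
The latitude characters are unchanged.

NJ64ej91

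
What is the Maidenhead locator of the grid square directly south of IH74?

IH73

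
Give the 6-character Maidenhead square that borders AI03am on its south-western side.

Longitude subsquare a = 0; −1 → -1, wraps to 23 = x, carry into square.
Longitude square 0; −1 → -1, wraps to 9, carry into field.
Longitude field A = 0; −1 → -1, wraps to 17 = R, wrapping around the antimeridian.
Latitude subsquare m = 12; −1 → 11 = l.

RI93xl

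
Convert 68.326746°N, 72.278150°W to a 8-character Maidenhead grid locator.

FP38uh68

Offset from 180°W / 90°S: lon 107.72185°, lat 158.32675°.
Field (20°×10°, letters A–R): lon ⌊107.72185/20⌋ = 5 → F; lat ⌊158.32675/10⌋ = 15 → P.
Square (2°×1°, digits 0–9): lon ⌊7.72185/2⌋ = 3; lat ⌊8.32675/1⌋ = 8.
Subsquare (5′×2.5′, letters a–x): lon ⌊1.72185/0.0833333⌋ = 20 → u; lat ⌊0.32675/0.0416667⌋ = 7 → h.
Extended square (30″×15″, digits 0–9): lon ⌊0.05518/0.00833333⌋ = 6; lat ⌊0.03508/0.00416667⌋ = 8.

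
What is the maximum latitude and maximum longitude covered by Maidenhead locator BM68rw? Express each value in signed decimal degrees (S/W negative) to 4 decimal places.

Field B=1, M=12: +1·20° lon, +12·10° lat → SW at lon -160°, lat 30°.
Square 6, 8: +6·2° lon, +8·1° lat → SW at lon -148°, lat 38°.
Subsquare r=17, w=22: +17·0.0833333° lon, +22·0.0416667° lat → SW at lon -146.583°, lat 38.9167°.
Cell spans 0.0833333° lon × 0.0416667° lat. NE corner is SW corner plus one full cell.
latitude 38.9583, longitude -146.5000.

38.9583, -146.5000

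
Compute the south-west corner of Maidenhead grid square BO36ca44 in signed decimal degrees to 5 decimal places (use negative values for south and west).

Field B=1, O=14: +1·20° lon, +14·10° lat → SW at lon -160°, lat 50°.
Square 3, 6: +3·2° lon, +6·1° lat → SW at lon -154°, lat 56°.
Subsquare c=2, a=0: +2·0.0833333° lon, +0·0.0416667° lat → SW at lon -153.833°, lat 56°.
Extended square 4, 4: +4·0.00833333° lon, +4·0.00416667° lat → SW at lon -153.8°, lat 56.0167°.
latitude 56.01667, longitude -153.80000.

56.01667, -153.80000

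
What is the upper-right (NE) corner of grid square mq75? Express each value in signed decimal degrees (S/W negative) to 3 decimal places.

76.000, 76.000

Field M=12, Q=16: +12·20° lon, +16·10° lat → SW at lon 60°, lat 70°.
Square 7, 5: +7·2° lon, +5·1° lat → SW at lon 74°, lat 75°.
Cell spans 2° lon × 1° lat. NE corner is SW corner plus one full cell.
latitude 76.000, longitude 76.000.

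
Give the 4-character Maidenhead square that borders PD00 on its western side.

OD90

Longitude square 0; −1 → -1, wraps to 9, carry into field.
Longitude field P = 15; −1 → 14 = O.
The latitude characters are unchanged.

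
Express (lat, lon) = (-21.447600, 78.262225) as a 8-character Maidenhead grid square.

MG98dn12

Add 180° to longitude and 90° to latitude: 258.26223, 68.55240.
Field: lon ⌊258.26223/20⌋ = 12 → M; lat ⌊68.55240/10⌋ = 6 → G.
Square: lon ⌊18.26223/2⌋ = 9; lat ⌊8.55240/1⌋ = 8.
Subsquare: lon ⌊0.26223/0.0833333⌋ = 3 → d; lat ⌊0.55240/0.0416667⌋ = 13 → n.
Extended square: lon ⌊0.01223/0.00833333⌋ = 1; lat ⌊0.01073/0.00416667⌋ = 2.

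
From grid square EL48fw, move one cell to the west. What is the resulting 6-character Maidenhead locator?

EL48ew

Longitude subsquare f = 5; −1 → 4 = e.
The latitude characters are unchanged.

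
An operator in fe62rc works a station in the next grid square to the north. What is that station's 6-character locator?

FE62rd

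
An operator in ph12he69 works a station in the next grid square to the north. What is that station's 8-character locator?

Latitude extended square 9; +1 → 10, wraps to 0, carry into subsquare.
Latitude subsquare e = 4; +1 → 5 = f.
The longitude characters are unchanged.

PH12hf60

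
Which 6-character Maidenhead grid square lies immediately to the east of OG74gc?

OG74hc

Longitude subsquare g = 6; +1 → 7 = h.
The latitude characters are unchanged.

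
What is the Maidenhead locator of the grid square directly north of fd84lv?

FD84lw

Latitude subsquare v = 21; +1 → 22 = w.
The longitude characters are unchanged.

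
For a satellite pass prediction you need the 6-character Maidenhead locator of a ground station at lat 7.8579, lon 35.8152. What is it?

Add 180° to longitude and 90° to latitude: 215.8152, 97.8579.
Field: lon ⌊215.8152/20⌋ = 10 → K; lat ⌊97.8579/10⌋ = 9 → J.
Square: lon ⌊15.8152/2⌋ = 7; lat ⌊7.8579/1⌋ = 7.
Subsquare: lon ⌊1.8152/0.0833333⌋ = 21 → v; lat ⌊0.8579/0.0416667⌋ = 20 → u.

KJ77vu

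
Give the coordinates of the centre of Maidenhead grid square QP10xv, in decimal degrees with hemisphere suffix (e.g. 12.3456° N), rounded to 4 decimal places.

60.8958° N, 143.9583° E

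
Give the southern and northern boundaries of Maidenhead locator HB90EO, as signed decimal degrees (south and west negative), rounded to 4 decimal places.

-79.4167, -79.3750

Field H=7, B=1: +7·20° lon, +1·10° lat → SW at lon -40°, lat -80°.
Square 9, 0: +9·2° lon, +0·1° lat → SW at lon -22°, lat -80°.
Subsquare e=4, o=14: +4·0.0833333° lon, +14·0.0416667° lat → SW at lon -21.6667°, lat -79.4167°.
Cell spans 0.0833333° lon × 0.0416667° lat.
south -79.4167, north -79.3750.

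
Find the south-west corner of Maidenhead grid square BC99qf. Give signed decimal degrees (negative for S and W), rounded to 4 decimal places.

-60.7917, -140.6667

Field B=1, C=2: +1·20° lon, +2·10° lat → SW at lon -160°, lat -70°.
Square 9, 9: +9·2° lon, +9·1° lat → SW at lon -142°, lat -61°.
Subsquare q=16, f=5: +16·0.0833333° lon, +5·0.0416667° lat → SW at lon -140.667°, lat -60.7917°.
latitude -60.7917, longitude -140.6667.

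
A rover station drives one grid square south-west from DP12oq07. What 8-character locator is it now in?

DP12nq96

Longitude extended square 0; −1 → -1, wraps to 9, carry into subsquare.
Longitude subsquare o = 14; −1 → 13 = n.
Latitude extended square 7; −1 → 6.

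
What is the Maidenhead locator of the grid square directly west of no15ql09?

NO15pl99

Longitude extended square 0; −1 → -1, wraps to 9, carry into subsquare.
Longitude subsquare q = 16; −1 → 15 = p.
The latitude characters are unchanged.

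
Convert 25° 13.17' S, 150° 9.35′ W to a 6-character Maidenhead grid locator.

Add 180° to longitude and 90° to latitude: 29.8442, 64.7805.
Field: lon ⌊29.8442/20⌋ = 1 → B; lat ⌊64.7805/10⌋ = 6 → G.
Square: lon ⌊9.8442/2⌋ = 4; lat ⌊4.7805/1⌋ = 4.
Subsquare: lon ⌊1.8442/0.0833333⌋ = 22 → w; lat ⌊0.7805/0.0416667⌋ = 18 → s.

BG44ws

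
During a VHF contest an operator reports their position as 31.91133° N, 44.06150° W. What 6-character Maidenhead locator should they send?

GM71xv

Add 180° to longitude and 90° to latitude: 135.9385, 121.9113.
Field: lon ⌊135.9385/20⌋ = 6 → G; lat ⌊121.9113/10⌋ = 12 → M.
Square: lon ⌊15.9385/2⌋ = 7; lat ⌊1.9113/1⌋ = 1.
Subsquare: lon ⌊1.9385/0.0833333⌋ = 23 → x; lat ⌊0.9113/0.0416667⌋ = 21 → v.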